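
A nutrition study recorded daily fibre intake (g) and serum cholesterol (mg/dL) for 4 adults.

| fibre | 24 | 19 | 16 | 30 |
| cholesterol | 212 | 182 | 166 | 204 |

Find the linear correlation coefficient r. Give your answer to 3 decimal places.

n = 4, Σx = 89, Σy = 764, Σx² = 2093, Σy² = 147240, Σxy = 17322
nΣxy − ΣxΣy = 69288 − 67996 = 1292
nΣx² − (Σx)² = 8372 − 7921 = 451; nΣy² − (Σy)² = 588960 − 583696 = 5264
r = 1292 / √(451 × 5264) = 1292 / 1540.7998 ≈ 0.839

0.839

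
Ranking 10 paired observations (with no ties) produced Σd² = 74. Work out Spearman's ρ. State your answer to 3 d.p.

ρ = 1 − 6Σd² / [n(n²−1)] = 1 − 6×74 / (10×99)
  = 1 − 444/990 = 1 − 0.4485 ≈ 0.552

0.552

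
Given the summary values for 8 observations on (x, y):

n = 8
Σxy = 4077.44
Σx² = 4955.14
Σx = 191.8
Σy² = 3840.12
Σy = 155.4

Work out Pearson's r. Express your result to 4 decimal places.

r = (nΣxy − ΣxΣy) / √[(nΣx² − (Σx)²)(nΣy² − (Σy)²)]
Numerator: 8×4077.44 − 191.8×155.4 = 2813.8
Denominator: √[(39641.12 − 36787.24)(30720.96 − 24149.16)] = √[2853.88 × 6571.8] = 4330.7192
r = 2813.8 / 4330.7192 ≈ 0.6497

0.6497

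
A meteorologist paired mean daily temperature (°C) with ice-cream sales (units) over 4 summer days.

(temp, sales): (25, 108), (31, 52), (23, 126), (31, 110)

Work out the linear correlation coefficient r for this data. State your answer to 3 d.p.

n = 4, Σx = 110, Σy = 396, Σx² = 3076, Σy² = 42344, Σxy = 10620
nΣxy − ΣxΣy = 42480 − 43560 = -1080
nΣx² − (Σx)² = 12304 − 12100 = 204; nΣy² − (Σy)² = 169376 − 156816 = 12560
r = -1080 / √(204 × 12560) = -1080 / 1600.6998 ≈ -0.675

-0.675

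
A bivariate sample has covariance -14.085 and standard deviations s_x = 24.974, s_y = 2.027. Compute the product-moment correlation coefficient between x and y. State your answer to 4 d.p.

-0.2782

r = Cov(x,y) / (s_x · s_y) = -14.085 / (24.974 × 2.027)
  = -14.085 / 50.6223 ≈ -0.2782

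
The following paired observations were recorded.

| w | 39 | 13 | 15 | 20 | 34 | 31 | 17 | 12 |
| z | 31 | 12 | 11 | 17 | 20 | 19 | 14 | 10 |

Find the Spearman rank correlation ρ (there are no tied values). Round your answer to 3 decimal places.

0.976

Rank w: 8, 2, 3, 5, 7, 6, 4, 1
Rank z: 8, 3, 2, 5, 7, 6, 4, 1
d = rank(w) − rank(z): 0, -1, 1, 0, 0, 0, 0, 0; Σd² = 2
ρ = 1 − 6Σd² / [n(n²−1)] = 1 − 6×2 / (8×63) = 1 − 12/504 ≈ 0.976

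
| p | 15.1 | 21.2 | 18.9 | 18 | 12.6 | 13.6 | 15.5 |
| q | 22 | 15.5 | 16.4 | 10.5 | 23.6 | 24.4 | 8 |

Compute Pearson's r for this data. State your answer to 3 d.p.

n = 7, Σp = 114.9, Σq = 120.4, Σp² = 1942.63, Σq² = 2319.78, Σpq = 1912.96
nΣpq − ΣpΣq = 13390.72 − 13833.96 = -443.24
nΣp² − (Σp)² = 13598.41 − 13202.01 = 396.4; nΣq² − (Σq)² = 16238.46 − 14496.16 = 1742.3
r = -443.24 / √(396.4 × 1742.3) = -443.24 / 831.0522 ≈ -0.533

-0.533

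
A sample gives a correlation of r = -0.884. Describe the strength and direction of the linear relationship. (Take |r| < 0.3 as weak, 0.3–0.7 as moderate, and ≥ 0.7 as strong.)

strong negative

r = -0.884 < 0 so the relationship is negative.
|r| = 0.884, which falls in the strong range.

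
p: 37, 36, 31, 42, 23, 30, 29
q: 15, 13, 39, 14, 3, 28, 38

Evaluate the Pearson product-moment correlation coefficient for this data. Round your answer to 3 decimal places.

n = 7, Σp = 228, Σq = 150, Σp² = 7660, Σq² = 4348, Σpq = 4831
nΣpq − ΣpΣq = 33817 − 34200 = -383
nΣp² − (Σp)² = 53620 − 51984 = 1636; nΣq² − (Σq)² = 30436 − 22500 = 7936
r = -383 / √(1636 × 7936) = -383 / 3603.2341 ≈ -0.106

-0.106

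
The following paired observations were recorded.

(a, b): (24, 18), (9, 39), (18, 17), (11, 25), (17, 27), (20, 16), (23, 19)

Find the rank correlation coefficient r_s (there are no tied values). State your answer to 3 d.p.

-0.679

Rank a: 7, 1, 4, 2, 3, 5, 6
Rank b: 3, 7, 2, 5, 6, 1, 4
d = rank(a) − rank(b): 4, -6, 2, -3, -3, 4, 2; Σd² = 94
ρ = 1 − 6Σd² / [n(n²−1)] = 1 − 6×94 / (7×48) = 1 − 564/336 ≈ -0.679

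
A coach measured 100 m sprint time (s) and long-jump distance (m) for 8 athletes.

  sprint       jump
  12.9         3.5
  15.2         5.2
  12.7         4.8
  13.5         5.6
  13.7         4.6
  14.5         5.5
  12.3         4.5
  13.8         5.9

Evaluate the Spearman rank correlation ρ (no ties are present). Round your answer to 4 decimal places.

0.5714

Rank sprint: 3, 8, 2, 4, 5, 7, 1, 6
Rank jump: 1, 5, 4, 7, 3, 6, 2, 8
d = rank(sprint) − rank(jump): 2, 3, -2, -3, 2, 1, -1, -2; Σd² = 36
ρ = 1 − 6Σd² / [n(n²−1)] = 1 − 6×36 / (8×63) = 1 − 216/504 ≈ 0.5714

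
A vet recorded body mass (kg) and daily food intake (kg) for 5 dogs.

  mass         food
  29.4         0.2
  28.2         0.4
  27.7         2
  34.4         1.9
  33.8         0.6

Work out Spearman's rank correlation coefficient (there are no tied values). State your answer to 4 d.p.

Rank mass: 3, 2, 1, 5, 4
Rank food: 1, 2, 5, 4, 3
d = rank(mass) − rank(food): 2, 0, -4, 1, 1; Σd² = 22
ρ = 1 − 6Σd² / [n(n²−1)] = 1 − 6×22 / (5×24) = 1 − 132/120 ≈ -0.1000

-0.1000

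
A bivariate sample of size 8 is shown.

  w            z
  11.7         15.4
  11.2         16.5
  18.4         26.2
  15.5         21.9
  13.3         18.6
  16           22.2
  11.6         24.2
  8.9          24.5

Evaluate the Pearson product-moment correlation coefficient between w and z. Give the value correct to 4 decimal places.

0.3418

n = 8, Σw = 106.6, Σz = 169.5, Σw² = 1487.8, Σz² = 3700.15, Σwz = 2287.86
nΣwz − ΣwΣz = 18302.88 − 18068.7 = 234.18
nΣw² − (Σw)² = 11902.4 − 11363.56 = 538.84; nΣz² − (Σz)² = 29601.2 − 28730.25 = 870.95
r = 234.18 / √(538.84 × 870.95) = 234.18 / 685.0567 ≈ 0.3418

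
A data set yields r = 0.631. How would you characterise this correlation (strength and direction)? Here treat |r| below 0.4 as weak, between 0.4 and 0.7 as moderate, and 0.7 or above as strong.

moderate positive

r = 0.631 > 0 so the relationship is positive.
|r| = 0.631, which falls in the moderate range.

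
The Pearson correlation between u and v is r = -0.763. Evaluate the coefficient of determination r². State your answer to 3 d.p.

r² = (-0.763)² = 0.582

0.582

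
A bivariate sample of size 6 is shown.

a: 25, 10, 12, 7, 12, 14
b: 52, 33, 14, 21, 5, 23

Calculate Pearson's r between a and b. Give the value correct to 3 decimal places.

n = 6, Σa = 80, Σb = 148, Σa² = 1258, Σb² = 4984, Σab = 2327
nΣab − ΣaΣb = 13962 − 11840 = 2122
nΣa² − (Σa)² = 7548 − 6400 = 1148; nΣb² − (Σb)² = 29904 − 21904 = 8000
r = 2122 / √(1148 × 8000) = 2122 / 3030.5115 ≈ 0.700

0.700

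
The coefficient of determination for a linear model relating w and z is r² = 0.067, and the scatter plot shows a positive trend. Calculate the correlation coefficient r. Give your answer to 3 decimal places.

|r| = √0.067 = 0.259
The association is positive, so r = 0.259.

0.259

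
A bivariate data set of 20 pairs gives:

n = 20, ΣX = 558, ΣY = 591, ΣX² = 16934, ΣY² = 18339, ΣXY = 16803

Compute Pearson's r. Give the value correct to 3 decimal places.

0.287

r = (nΣXY − ΣXΣY) / √[(nΣX² − (ΣX)²)(nΣY² − (ΣY)²)]
Numerator: 20×16803 − 558×591 = 6282
Denominator: √[(338680 − 311364)(366780 − 349281)] = √[27316 × 17499] = 21863.2725
r = 6282 / 21863.2725 ≈ 0.287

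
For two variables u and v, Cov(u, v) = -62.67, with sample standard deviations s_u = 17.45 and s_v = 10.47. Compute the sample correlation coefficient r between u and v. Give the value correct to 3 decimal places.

r = Cov(u,v) / (s_u · s_v) = -62.67 / (17.45 × 10.47)
  = -62.67 / 182.7015 ≈ -0.343

-0.343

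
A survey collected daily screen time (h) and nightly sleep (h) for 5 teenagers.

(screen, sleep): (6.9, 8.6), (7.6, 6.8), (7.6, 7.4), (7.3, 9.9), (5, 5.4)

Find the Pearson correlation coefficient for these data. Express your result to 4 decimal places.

0.5879

n = 5, Σx = 34.4, Σy = 38.1, Σx² = 241.42, Σy² = 302.13, Σxy = 266.53
nΣxy − ΣxΣy = 1332.65 − 1310.64 = 22.01
nΣx² − (Σx)² = 1207.1 − 1183.36 = 23.74; nΣy² − (Σy)² = 1510.65 − 1451.61 = 59.04
r = 22.01 / √(23.74 × 59.04) = 22.01 / 37.4381 ≈ 0.5879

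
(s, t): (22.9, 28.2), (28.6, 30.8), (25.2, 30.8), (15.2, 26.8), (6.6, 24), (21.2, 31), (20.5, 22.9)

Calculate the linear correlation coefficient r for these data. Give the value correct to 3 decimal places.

0.683

n = 7, Σs = 140.2, Σt = 194.5, Σs² = 3121.7, Σt² = 5472.17, Σst = 3995.23
nΣst − ΣsΣt = 27966.61 − 27268.9 = 697.71
nΣs² − (Σs)² = 21851.9 − 19656.04 = 2195.86; nΣt² − (Σt)² = 38305.19 − 37830.25 = 474.94
r = 697.71 / √(2195.86 × 474.94) = 697.71 / 1021.2256 ≈ 0.683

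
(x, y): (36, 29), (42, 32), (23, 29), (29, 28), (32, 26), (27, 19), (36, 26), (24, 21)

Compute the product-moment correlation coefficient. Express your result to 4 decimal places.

0.5781

n = 8, Σx = 249, Σy = 210, Σx² = 8055, Σy² = 5644, Σxy = 6652
nΣxy − ΣxΣy = 53216 − 52290 = 926
nΣx² − (Σx)² = 64440 − 62001 = 2439; nΣy² − (Σy)² = 45152 − 44100 = 1052
r = 926 / √(2439 × 1052) = 926 / 1601.8202 ≈ 0.5781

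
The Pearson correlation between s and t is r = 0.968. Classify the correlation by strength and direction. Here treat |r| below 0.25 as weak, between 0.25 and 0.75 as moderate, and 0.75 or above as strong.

r = 0.968 > 0 so the relationship is positive.
|r| = 0.968, which falls in the strong range.

strong positive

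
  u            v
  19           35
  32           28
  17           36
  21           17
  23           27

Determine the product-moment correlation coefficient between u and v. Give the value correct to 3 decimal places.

-0.294

n = 5, Σu = 112, Σv = 143, Σu² = 2644, Σv² = 4323, Σuv = 3151
nΣuv − ΣuΣv = 15755 − 16016 = -261
nΣu² − (Σu)² = 13220 − 12544 = 676; nΣv² − (Σv)² = 21615 − 20449 = 1166
r = -261 / √(676 × 1166) = -261 / 887.8153 ≈ -0.294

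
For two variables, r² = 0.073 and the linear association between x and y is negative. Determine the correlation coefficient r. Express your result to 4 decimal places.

|r| = √0.073 = 0.2702
The association is negative, so r = −0.2702.

-0.2702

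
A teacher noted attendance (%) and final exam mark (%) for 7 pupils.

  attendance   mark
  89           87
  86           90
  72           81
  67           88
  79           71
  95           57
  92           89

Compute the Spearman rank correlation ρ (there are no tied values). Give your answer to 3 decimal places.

Rank attendance: 5, 4, 2, 1, 3, 7, 6
Rank mark: 4, 7, 3, 5, 2, 1, 6
d = rank(attendance) − rank(mark): 1, -3, -1, -4, 1, 6, 0; Σd² = 64
ρ = 1 − 6Σd² / [n(n²−1)] = 1 − 6×64 / (7×48) = 1 − 384/336 ≈ -0.143

-0.143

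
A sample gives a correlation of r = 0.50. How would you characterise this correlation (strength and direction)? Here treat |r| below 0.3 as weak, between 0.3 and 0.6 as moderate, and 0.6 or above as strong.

moderate positive

r = 0.50 > 0 so the relationship is positive.
|r| = 0.50, which falls in the moderate range.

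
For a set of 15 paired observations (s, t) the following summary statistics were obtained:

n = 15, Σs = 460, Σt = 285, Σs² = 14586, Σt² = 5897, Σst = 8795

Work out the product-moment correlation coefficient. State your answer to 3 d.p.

0.114

r = (nΣst − ΣsΣt) / √[(nΣs² − (Σs)²)(nΣt² − (Σt)²)]
Numerator: 15×8795 − 460×285 = 825
Denominator: √[(218790 − 211600)(88455 − 81225)] = √[7190 × 7230] = 7209.9723
r = 825 / 7209.9723 ≈ 0.114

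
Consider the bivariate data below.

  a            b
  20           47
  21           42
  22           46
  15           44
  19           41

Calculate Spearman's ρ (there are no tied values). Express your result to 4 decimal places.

0.3000

Rank a: 3, 4, 5, 1, 2
Rank b: 5, 2, 4, 3, 1
d = rank(a) − rank(b): -2, 2, 1, -2, 1; Σd² = 14
ρ = 1 − 6Σd² / [n(n²−1)] = 1 − 6×14 / (5×24) = 1 − 84/120 ≈ 0.3000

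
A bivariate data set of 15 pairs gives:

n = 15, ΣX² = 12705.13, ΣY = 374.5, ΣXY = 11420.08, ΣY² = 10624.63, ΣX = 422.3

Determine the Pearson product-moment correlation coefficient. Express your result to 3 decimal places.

0.860

r = (nΣXY − ΣXΣY) / √[(nΣX² − (ΣX)²)(nΣY² − (ΣY)²)]
Numerator: 15×11420.08 − 422.3×374.5 = 13149.85
Denominator: √[(190576.95 − 178337.29)(159369.45 − 140250.25)] = √[12239.66 × 19119.2] = 15297.4674
r = 13149.85 / 15297.4674 ≈ 0.860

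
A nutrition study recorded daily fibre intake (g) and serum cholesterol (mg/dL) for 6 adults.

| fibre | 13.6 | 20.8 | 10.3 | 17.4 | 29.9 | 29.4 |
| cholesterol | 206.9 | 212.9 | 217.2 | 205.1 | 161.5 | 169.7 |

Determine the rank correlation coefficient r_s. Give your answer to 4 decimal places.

-0.8286

Rank fibre: 2, 4, 1, 3, 6, 5
Rank cholesterol: 4, 5, 6, 3, 1, 2
d = rank(fibre) − rank(cholesterol): -2, -1, -5, 0, 5, 3; Σd² = 64
ρ = 1 − 6Σd² / [n(n²−1)] = 1 − 6×64 / (6×35) = 1 − 384/210 ≈ -0.8286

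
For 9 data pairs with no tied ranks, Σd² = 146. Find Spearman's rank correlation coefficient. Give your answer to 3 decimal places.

-0.217

ρ = 1 − 6Σd² / [n(n²−1)] = 1 − 6×146 / (9×80)
  = 1 − 876/720 = 1 − 1.2167 ≈ -0.217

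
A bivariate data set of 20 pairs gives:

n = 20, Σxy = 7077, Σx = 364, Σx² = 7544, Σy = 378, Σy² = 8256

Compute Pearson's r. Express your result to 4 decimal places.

0.1953

r = (nΣxy − ΣxΣy) / √[(nΣx² − (Σx)²)(nΣy² − (Σy)²)]
Numerator: 20×7077 − 364×378 = 3948
Denominator: √[(150880 − 132496)(165120 − 142884)] = √[18384 × 22236] = 20218.4723
r = 3948 / 20218.4723 ≈ 0.1953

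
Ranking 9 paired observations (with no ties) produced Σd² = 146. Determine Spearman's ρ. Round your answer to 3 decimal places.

-0.217

ρ = 1 − 6Σd² / [n(n²−1)] = 1 − 6×146 / (9×80)
  = 1 − 876/720 = 1 − 1.2167 ≈ -0.217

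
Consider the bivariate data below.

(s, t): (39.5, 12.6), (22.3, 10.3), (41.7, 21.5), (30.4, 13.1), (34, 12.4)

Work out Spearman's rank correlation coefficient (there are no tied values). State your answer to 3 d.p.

Rank s: 4, 1, 5, 2, 3
Rank t: 3, 1, 5, 4, 2
d = rank(s) − rank(t): 1, 0, 0, -2, 1; Σd² = 6
ρ = 1 − 6Σd² / [n(n²−1)] = 1 − 6×6 / (5×24) = 1 − 36/120 ≈ 0.700

0.700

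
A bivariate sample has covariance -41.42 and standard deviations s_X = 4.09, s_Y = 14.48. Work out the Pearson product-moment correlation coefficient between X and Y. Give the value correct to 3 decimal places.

r = Cov(X,Y) / (s_X · s_Y) = -41.42 / (4.09 × 14.48)
  = -41.42 / 59.2232 ≈ -0.699

-0.699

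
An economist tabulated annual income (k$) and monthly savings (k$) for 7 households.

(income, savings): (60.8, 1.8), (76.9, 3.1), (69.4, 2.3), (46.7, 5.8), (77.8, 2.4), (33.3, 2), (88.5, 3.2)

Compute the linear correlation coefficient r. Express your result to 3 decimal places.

-0.123

n = 7, Σx = 453.4, Σy = 20.6, Σx² = 31601.48, Σy² = 71.78, Σxy = 1314.83
nΣxy − ΣxΣy = 9203.81 − 9340.04 = -136.23
nΣx² − (Σx)² = 221210.36 − 205571.56 = 15638.8; nΣy² − (Σy)² = 502.46 − 424.36 = 78.1
r = -136.23 / √(15638.8 × 78.1) = -136.23 / 1105.1653 ≈ -0.123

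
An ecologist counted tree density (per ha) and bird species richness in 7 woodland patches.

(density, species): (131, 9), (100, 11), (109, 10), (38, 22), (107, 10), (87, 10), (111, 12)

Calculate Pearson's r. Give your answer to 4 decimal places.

n = 7, Σx = 683, Σy = 84, Σx² = 71825, Σy² = 1130, Σxy = 7477
nΣxy − ΣxΣy = 52339 − 57372 = -5033
nΣx² − (Σx)² = 502775 − 466489 = 36286; nΣy² − (Σy)² = 7910 − 7056 = 854
r = -5033 / √(36286 × 854) = -5033 / 5566.7085 ≈ -0.9041

-0.9041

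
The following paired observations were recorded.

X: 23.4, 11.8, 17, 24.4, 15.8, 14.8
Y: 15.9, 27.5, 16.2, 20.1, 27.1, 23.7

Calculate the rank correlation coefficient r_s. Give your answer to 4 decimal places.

Rank X: 5, 1, 4, 6, 3, 2
Rank Y: 1, 6, 2, 3, 5, 4
d = rank(X) − rank(Y): 4, -5, 2, 3, -2, -2; Σd² = 62
ρ = 1 − 6Σd² / [n(n²−1)] = 1 − 6×62 / (6×35) = 1 − 372/210 ≈ -0.7714

-0.7714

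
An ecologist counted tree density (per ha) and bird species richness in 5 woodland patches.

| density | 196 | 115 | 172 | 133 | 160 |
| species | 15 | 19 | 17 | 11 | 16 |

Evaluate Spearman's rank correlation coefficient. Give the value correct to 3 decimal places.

-0.300

Rank density: 5, 1, 4, 2, 3
Rank species: 2, 5, 4, 1, 3
d = rank(density) − rank(species): 3, -4, 0, 1, 0; Σd² = 26
ρ = 1 − 6Σd² / [n(n²−1)] = 1 − 6×26 / (5×24) = 1 − 156/120 ≈ -0.300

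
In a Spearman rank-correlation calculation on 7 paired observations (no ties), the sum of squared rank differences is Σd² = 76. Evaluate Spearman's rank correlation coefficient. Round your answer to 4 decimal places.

-0.3571

ρ = 1 − 6Σd² / [n(n²−1)] = 1 − 6×76 / (7×48)
  = 1 − 456/336 = 1 − 1.35714 ≈ -0.3571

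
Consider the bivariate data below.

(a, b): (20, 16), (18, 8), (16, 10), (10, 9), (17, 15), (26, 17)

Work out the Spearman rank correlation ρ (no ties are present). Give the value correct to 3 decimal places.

0.657

Rank a: 5, 4, 2, 1, 3, 6
Rank b: 5, 1, 3, 2, 4, 6
d = rank(a) − rank(b): 0, 3, -1, -1, -1, 0; Σd² = 12
ρ = 1 − 6Σd² / [n(n²−1)] = 1 − 6×12 / (6×35) = 1 − 72/210 ≈ 0.657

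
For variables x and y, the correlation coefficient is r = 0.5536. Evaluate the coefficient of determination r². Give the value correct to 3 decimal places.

0.306

r² = (0.5536)² = 0.306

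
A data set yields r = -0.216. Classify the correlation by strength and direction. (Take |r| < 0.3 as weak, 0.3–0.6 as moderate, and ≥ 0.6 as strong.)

weak negative

r = -0.216 < 0 so the relationship is negative.
|r| = 0.216, which falls in the weak range.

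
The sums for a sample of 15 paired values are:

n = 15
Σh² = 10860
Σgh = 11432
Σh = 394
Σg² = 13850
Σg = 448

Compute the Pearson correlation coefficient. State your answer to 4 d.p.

-0.6848

r = (nΣgh − ΣgΣh) / √[(nΣg² − (Σg)²)(nΣh² − (Σh)²)]
Numerator: 15×11432 − 448×394 = -5032
Denominator: √[(207750 − 200704)(162900 − 155236)] = √[7046 × 7664] = 7348.5062
r = -5032 / 7348.5062 ≈ -0.6848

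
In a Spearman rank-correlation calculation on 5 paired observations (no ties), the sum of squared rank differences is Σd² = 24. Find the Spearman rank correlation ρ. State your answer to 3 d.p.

-0.200

ρ = 1 − 6Σd² / [n(n²−1)] = 1 − 6×24 / (5×24)
  = 1 − 144/120 = 1 − 1.2000 ≈ -0.200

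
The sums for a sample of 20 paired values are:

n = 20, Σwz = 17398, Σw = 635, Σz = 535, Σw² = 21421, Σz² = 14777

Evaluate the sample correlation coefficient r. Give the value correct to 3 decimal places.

0.538

r = (nΣwz − ΣwΣz) / √[(nΣw² − (Σw)²)(nΣz² − (Σz)²)]
Numerator: 20×17398 − 635×535 = 8235
Denominator: √[(428420 − 403225)(295540 − 286225)] = √[25195 × 9315] = 15319.6418
r = 8235 / 15319.6418 ≈ 0.538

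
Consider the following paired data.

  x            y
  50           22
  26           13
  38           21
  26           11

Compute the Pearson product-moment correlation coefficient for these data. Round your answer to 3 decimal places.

n = 4, Σx = 140, Σy = 67, Σx² = 5296, Σy² = 1215, Σxy = 2522
nΣxy − ΣxΣy = 10088 − 9380 = 708
nΣx² − (Σx)² = 21184 − 19600 = 1584; nΣy² − (Σy)² = 4860 − 4489 = 371
r = 708 / √(1584 × 371) = 708 / 766.5925 ≈ 0.924

0.924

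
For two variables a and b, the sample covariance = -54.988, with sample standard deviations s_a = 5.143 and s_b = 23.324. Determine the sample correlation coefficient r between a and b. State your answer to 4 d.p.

r = Cov(a,b) / (s_a · s_b) = -54.988 / (5.143 × 23.324)
  = -54.988 / 119.9553 ≈ -0.4584

-0.4584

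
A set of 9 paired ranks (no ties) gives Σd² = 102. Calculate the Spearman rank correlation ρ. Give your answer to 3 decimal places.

0.150

ρ = 1 − 6Σd² / [n(n²−1)] = 1 − 6×102 / (9×80)
  = 1 − 612/720 = 1 − 0.8500 ≈ 0.150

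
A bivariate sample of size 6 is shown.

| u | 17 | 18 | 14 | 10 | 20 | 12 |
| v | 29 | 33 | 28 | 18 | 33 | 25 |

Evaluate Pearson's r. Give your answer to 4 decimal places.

0.9407

n = 6, Σu = 91, Σv = 166, Σu² = 1453, Σv² = 4752, Σuv = 2619
nΣuv − ΣuΣv = 15714 − 15106 = 608
nΣu² − (Σu)² = 8718 − 8281 = 437; nΣv² − (Σv)² = 28512 − 27556 = 956
r = 608 / √(437 × 956) = 608 / 646.3528 ≈ 0.9407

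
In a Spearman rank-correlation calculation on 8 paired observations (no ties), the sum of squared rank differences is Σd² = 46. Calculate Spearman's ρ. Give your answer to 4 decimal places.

ρ = 1 − 6Σd² / [n(n²−1)] = 1 − 6×46 / (8×63)
  = 1 − 276/504 = 1 − 0.54762 ≈ 0.4524

0.4524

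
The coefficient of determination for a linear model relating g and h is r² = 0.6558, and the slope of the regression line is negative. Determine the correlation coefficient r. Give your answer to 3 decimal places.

|r| = √0.6558 = 0.810
The association is negative, so r = −0.810.

-0.810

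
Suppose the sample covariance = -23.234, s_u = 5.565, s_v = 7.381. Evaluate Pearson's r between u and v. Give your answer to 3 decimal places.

-0.566

r = Cov(u,v) / (s_u · s_v) = -23.234 / (5.565 × 7.381)
  = -23.234 / 41.0753 ≈ -0.566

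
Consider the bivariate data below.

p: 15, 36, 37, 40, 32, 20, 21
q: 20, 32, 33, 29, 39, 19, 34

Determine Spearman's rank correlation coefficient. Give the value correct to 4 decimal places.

Rank p: 1, 5, 6, 7, 4, 2, 3
Rank q: 2, 4, 5, 3, 7, 1, 6
d = rank(p) − rank(q): -1, 1, 1, 4, -3, 1, -3; Σd² = 38
ρ = 1 − 6Σd² / [n(n²−1)] = 1 − 6×38 / (7×48) = 1 − 228/336 ≈ 0.3214

0.3214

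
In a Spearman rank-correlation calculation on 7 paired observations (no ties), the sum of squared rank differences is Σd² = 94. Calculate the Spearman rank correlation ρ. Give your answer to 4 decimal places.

ρ = 1 − 6Σd² / [n(n²−1)] = 1 − 6×94 / (7×48)
  = 1 − 564/336 = 1 − 1.67857 ≈ -0.6786

-0.6786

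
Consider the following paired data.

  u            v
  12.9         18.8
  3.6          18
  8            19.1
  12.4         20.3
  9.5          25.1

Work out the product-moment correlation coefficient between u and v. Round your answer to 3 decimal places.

0.240

n = 5, Σu = 46.4, Σv = 101.3, Σu² = 487.38, Σv² = 2084.35, Σuv = 950.29
nΣuv − ΣuΣv = 4751.45 − 4700.32 = 51.13
nΣu² − (Σu)² = 2436.9 − 2152.96 = 283.94; nΣv² − (Σv)² = 10421.75 − 10261.69 = 160.06
r = 51.13 / √(283.94 × 160.06) = 51.13 / 213.1840 ≈ 0.240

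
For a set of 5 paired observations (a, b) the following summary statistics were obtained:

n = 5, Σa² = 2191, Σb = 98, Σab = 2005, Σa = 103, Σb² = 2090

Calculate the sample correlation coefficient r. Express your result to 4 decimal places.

r = (nΣab − ΣaΣb) / √[(nΣa² − (Σa)²)(nΣb² − (Σb)²)]
Numerator: 5×2005 − 103×98 = -69
Denominator: √[(10955 − 10609)(10450 − 9604)] = √[346 × 846] = 541.0323
r = -69 / 541.0323 ≈ -0.1275

-0.1275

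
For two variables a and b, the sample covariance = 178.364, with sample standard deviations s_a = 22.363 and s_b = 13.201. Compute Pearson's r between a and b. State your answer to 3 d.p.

0.604

r = Cov(a,b) / (s_a · s_b) = 178.364 / (22.363 × 13.201)
  = 178.364 / 295.2140 ≈ 0.604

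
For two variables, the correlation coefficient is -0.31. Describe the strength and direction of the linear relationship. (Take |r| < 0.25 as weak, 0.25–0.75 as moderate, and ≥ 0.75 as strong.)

moderate negative

r = -0.31 < 0 so the relationship is negative.
|r| = 0.31, which falls in the moderate range.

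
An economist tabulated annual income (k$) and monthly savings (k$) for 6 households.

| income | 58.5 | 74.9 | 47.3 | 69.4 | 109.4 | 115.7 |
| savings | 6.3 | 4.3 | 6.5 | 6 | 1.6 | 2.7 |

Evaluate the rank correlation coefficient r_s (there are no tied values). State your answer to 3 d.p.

-0.943

Rank income: 2, 4, 1, 3, 5, 6
Rank savings: 5, 3, 6, 4, 1, 2
d = rank(income) − rank(savings): -3, 1, -5, -1, 4, 4; Σd² = 68
ρ = 1 − 6Σd² / [n(n²−1)] = 1 − 6×68 / (6×35) = 1 − 408/210 ≈ -0.943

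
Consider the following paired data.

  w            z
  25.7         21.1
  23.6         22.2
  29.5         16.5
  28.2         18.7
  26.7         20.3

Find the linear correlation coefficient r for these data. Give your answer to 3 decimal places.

n = 5, Σw = 133.7, Σz = 98.8, Σw² = 3595.83, Σz² = 1972.08, Σwz = 2622.29
nΣwz − ΣwΣz = 13111.45 − 13209.56 = -98.11
nΣw² − (Σw)² = 17979.15 − 17875.69 = 103.46; nΣz² − (Σz)² = 9860.4 − 9761.44 = 98.96
r = -98.11 / √(103.46 × 98.96) = -98.11 / 101.1850 ≈ -0.970

-0.970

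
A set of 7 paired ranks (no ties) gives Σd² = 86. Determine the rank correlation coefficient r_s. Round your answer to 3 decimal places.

-0.536

ρ = 1 − 6Σd² / [n(n²−1)] = 1 − 6×86 / (7×48)
  = 1 − 516/336 = 1 − 1.5357 ≈ -0.536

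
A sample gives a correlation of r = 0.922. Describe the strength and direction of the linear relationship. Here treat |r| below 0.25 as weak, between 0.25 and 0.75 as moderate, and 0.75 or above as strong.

r = 0.922 > 0 so the relationship is positive.
|r| = 0.922, which falls in the strong range.

strong positive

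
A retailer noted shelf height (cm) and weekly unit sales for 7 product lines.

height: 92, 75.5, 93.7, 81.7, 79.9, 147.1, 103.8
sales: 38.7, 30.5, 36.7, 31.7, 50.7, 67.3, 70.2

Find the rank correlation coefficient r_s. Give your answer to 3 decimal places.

0.714

Rank height: 4, 1, 5, 3, 2, 7, 6
Rank sales: 4, 1, 3, 2, 5, 6, 7
d = rank(height) − rank(sales): 0, 0, 2, 1, -3, 1, -1; Σd² = 16
ρ = 1 − 6Σd² / [n(n²−1)] = 1 − 6×16 / (7×48) = 1 − 96/336 ≈ 0.714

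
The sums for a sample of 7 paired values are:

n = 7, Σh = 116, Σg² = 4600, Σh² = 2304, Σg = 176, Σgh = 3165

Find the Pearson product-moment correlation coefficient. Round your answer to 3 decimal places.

0.962

r = (nΣgh − ΣgΣh) / √[(nΣg² − (Σg)²)(nΣh² − (Σh)²)]
Numerator: 7×3165 − 176×116 = 1739
Denominator: √[(32200 − 30976)(16128 − 13456)] = √[1224 × 2672] = 1808.4601
r = 1739 / 1808.4601 ≈ 0.962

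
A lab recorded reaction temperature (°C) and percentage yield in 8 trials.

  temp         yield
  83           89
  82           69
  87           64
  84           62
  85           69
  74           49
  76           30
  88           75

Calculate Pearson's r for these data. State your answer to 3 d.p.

0.695

n = 8, Σx = 659, Σy = 507, Σx² = 54459, Σy² = 34309, Σxy = 42192
nΣxy − ΣxΣy = 337536 − 334113 = 3423
nΣx² − (Σx)² = 435672 − 434281 = 1391; nΣy² − (Σy)² = 274472 − 257049 = 17423
r = 3423 / √(1391 × 17423) = 3423 / 4922.9456 ≈ 0.695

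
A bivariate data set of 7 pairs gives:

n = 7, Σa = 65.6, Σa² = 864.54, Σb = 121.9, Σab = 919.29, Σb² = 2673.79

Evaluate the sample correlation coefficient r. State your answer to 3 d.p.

r = (nΣab − ΣaΣb) / √[(nΣa² − (Σa)²)(nΣb² − (Σb)²)]
Numerator: 7×919.29 − 65.6×121.9 = -1561.61
Denominator: √[(6051.78 − 4303.36)(18716.53 − 14859.61)] = √[1748.42 × 3856.92] = 2596.8281
r = -1561.61 / 2596.8281 ≈ -0.601

-0.601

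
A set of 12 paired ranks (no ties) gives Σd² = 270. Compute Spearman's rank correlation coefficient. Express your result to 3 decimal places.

ρ = 1 − 6Σd² / [n(n²−1)] = 1 − 6×270 / (12×143)
  = 1 − 1620/1716 = 1 − 0.9441 ≈ 0.056

0.056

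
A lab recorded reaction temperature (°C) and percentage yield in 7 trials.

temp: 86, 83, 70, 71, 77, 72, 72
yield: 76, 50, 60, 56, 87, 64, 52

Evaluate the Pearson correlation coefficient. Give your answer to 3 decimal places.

n = 7, Σx = 531, Σy = 445, Σx² = 40523, Σy² = 29381, Σxy = 33913
nΣxy − ΣxΣy = 237391 − 236295 = 1096
nΣx² − (Σx)² = 283661 − 281961 = 1700; nΣy² − (Σy)² = 205667 − 198025 = 7642
r = 1096 / √(1700 × 7642) = 1096 / 3604.3585 ≈ 0.304

0.304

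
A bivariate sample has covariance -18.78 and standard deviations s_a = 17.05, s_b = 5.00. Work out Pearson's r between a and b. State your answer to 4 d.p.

-0.2203

r = Cov(a,b) / (s_a · s_b) = -18.78 / (17.05 × 5.00)
  = -18.78 / 85.2500 ≈ -0.2203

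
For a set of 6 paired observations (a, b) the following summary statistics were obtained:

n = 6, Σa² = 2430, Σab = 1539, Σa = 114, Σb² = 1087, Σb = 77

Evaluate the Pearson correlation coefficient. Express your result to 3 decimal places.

0.471

r = (nΣab − ΣaΣb) / √[(nΣa² − (Σa)²)(nΣb² − (Σb)²)]
Numerator: 6×1539 − 114×77 = 456
Denominator: √[(14580 − 12996)(6522 − 5929)] = √[1584 × 593] = 969.1811
r = 456 / 969.1811 ≈ 0.471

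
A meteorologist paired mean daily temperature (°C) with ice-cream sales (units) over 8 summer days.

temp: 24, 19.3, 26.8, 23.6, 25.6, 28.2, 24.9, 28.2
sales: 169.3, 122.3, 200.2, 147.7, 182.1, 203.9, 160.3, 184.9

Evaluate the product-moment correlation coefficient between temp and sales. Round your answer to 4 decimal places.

0.9307

n = 8, Σx = 200.6, Σy = 1370.7, Σx² = 5089.54, Σy² = 240134.83, Σxy = 34892.06
nΣxy − ΣxΣy = 279136.48 − 274962.42 = 4174.06
nΣx² − (Σx)² = 40716.32 − 40240.36 = 475.96; nΣy² − (Σy)² = 1921078.64 − 1878818.49 = 42260.15
r = 4174.06 / √(475.96 × 42260.15) = 4174.06 / 4484.8792 ≈ 0.9307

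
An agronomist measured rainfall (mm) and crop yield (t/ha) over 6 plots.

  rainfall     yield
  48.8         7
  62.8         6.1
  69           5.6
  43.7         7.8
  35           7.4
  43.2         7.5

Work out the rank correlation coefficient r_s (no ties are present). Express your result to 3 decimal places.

Rank rainfall: 4, 5, 6, 3, 1, 2
Rank yield: 3, 2, 1, 6, 4, 5
d = rank(rainfall) − rank(yield): 1, 3, 5, -3, -3, -3; Σd² = 62
ρ = 1 − 6Σd² / [n(n²−1)] = 1 − 6×62 / (6×35) = 1 − 372/210 ≈ -0.771

-0.771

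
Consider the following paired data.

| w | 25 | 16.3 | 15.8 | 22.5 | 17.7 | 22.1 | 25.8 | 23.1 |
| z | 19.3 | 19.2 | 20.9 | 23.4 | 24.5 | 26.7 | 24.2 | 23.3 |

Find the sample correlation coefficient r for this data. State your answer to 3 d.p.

0.278

n = 8, Σw = 168.3, Σz = 181.5, Σw² = 3647.53, Σz² = 4167.17, Σwz = 3838.49
nΣwz − ΣwΣz = 30707.92 − 30546.45 = 161.47
nΣw² − (Σw)² = 29180.24 − 28324.89 = 855.35; nΣz² − (Σz)² = 33337.36 − 32942.25 = 395.11
r = 161.47 / √(855.35 × 395.11) = 161.47 / 581.3410 ≈ 0.278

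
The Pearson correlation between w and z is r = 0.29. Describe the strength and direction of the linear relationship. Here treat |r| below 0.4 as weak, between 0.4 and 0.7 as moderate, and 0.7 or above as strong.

weak positive

r = 0.29 > 0 so the relationship is positive.
|r| = 0.29, which falls in the weak range.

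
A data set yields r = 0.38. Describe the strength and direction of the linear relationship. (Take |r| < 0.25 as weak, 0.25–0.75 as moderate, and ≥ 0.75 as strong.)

r = 0.38 > 0 so the relationship is positive.
|r| = 0.38, which falls in the moderate range.

moderate positive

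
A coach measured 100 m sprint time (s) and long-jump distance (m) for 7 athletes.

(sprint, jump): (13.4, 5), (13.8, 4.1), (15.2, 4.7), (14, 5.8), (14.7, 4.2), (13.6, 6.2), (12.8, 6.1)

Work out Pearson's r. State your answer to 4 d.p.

-0.5780

n = 7, Σx = 97.5, Σy = 36.1, Σx² = 1361.93, Σy² = 190.83, Σxy = 500.36
nΣxy − ΣxΣy = 3502.52 − 3519.75 = -17.23
nΣx² − (Σx)² = 9533.51 − 9506.25 = 27.26; nΣy² − (Σy)² = 1335.81 − 1303.21 = 32.6
r = -17.23 / √(27.26 × 32.6) = -17.23 / 29.8107 ≈ -0.5780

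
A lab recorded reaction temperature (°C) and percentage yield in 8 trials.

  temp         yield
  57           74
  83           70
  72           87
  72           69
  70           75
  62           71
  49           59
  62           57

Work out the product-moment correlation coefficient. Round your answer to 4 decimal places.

0.4531

n = 8, Σx = 527, Σy = 562, Σx² = 35495, Σy² = 40102, Σxy = 37337
nΣxy − ΣxΣy = 298696 − 296174 = 2522
nΣx² − (Σx)² = 283960 − 277729 = 6231; nΣy² − (Σy)² = 320816 − 315844 = 4972
r = 2522 / √(6231 × 4972) = 2522 / 5566.0158 ≈ 0.4531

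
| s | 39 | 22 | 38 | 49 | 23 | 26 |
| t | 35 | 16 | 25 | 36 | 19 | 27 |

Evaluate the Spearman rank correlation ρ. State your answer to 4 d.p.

0.9429

Rank s: 5, 1, 4, 6, 2, 3
Rank t: 5, 1, 3, 6, 2, 4
d = rank(s) − rank(t): 0, 0, 1, 0, 0, -1; Σd² = 2
ρ = 1 − 6Σd² / [n(n²−1)] = 1 − 6×2 / (6×35) = 1 − 12/210 ≈ 0.9429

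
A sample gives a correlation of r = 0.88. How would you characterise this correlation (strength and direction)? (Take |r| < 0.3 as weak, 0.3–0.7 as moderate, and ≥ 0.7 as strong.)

strong positive

r = 0.88 > 0 so the relationship is positive.
|r| = 0.88, which falls in the strong range.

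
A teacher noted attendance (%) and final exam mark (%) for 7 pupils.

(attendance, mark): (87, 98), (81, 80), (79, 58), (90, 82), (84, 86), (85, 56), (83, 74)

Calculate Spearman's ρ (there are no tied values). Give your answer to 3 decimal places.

Rank attendance: 6, 2, 1, 7, 4, 5, 3
Rank mark: 7, 4, 2, 5, 6, 1, 3
d = rank(attendance) − rank(mark): -1, -2, -1, 2, -2, 4, 0; Σd² = 30
ρ = 1 − 6Σd² / [n(n²−1)] = 1 − 6×30 / (7×48) = 1 − 180/336 ≈ 0.464

0.464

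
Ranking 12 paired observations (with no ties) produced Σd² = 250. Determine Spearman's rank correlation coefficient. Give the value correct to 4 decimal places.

ρ = 1 − 6Σd² / [n(n²−1)] = 1 − 6×250 / (12×143)
  = 1 − 1500/1716 = 1 − 0.87413 ≈ 0.1259

0.1259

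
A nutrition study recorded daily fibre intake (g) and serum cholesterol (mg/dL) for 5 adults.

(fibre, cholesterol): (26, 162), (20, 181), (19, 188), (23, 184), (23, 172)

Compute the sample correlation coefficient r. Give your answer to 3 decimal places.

-0.859

n = 5, Σx = 111, Σy = 887, Σx² = 2495, Σy² = 157789, Σxy = 19592
nΣxy − ΣxΣy = 97960 − 98457 = -497
nΣx² − (Σx)² = 12475 − 12321 = 154; nΣy² − (Σy)² = 788945 − 786769 = 2176
r = -497 / √(154 × 2176) = -497 / 578.8817 ≈ -0.859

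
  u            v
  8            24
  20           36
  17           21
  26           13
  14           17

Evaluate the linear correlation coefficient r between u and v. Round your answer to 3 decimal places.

-0.179

n = 5, Σu = 85, Σv = 111, Σu² = 1625, Σv² = 2771, Σuv = 1845
nΣuv − ΣuΣv = 9225 − 9435 = -210
nΣu² − (Σu)² = 8125 − 7225 = 900; nΣv² − (Σv)² = 13855 − 12321 = 1534
r = -210 / √(900 × 1534) = -210 / 1174.9894 ≈ -0.179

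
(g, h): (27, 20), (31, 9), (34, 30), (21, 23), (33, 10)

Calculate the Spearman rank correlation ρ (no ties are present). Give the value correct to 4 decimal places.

Rank g: 2, 3, 5, 1, 4
Rank h: 3, 1, 5, 4, 2
d = rank(g) − rank(h): -1, 2, 0, -3, 2; Σd² = 18
ρ = 1 − 6Σd² / [n(n²−1)] = 1 − 6×18 / (5×24) = 1 − 108/120 ≈ 0.1000

0.1000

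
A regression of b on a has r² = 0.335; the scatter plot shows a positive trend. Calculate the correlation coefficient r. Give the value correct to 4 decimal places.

|r| = √0.335 = 0.5788
The association is positive, so r = 0.5788.

0.5788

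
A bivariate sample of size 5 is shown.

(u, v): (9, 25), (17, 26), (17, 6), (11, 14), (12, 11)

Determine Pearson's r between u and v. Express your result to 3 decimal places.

n = 5, Σu = 66, Σv = 82, Σu² = 924, Σv² = 1654, Σuv = 1055
nΣuv − ΣuΣv = 5275 − 5412 = -137
nΣu² − (Σu)² = 4620 − 4356 = 264; nΣv² − (Σv)² = 8270 − 6724 = 1546
r = -137 / √(264 × 1546) = -137 / 638.8615 ≈ -0.214

-0.214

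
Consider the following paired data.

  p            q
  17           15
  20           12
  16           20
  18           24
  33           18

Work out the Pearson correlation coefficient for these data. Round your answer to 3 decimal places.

-0.079

n = 5, Σp = 104, Σq = 89, Σp² = 2358, Σq² = 1669, Σpq = 1841
nΣpq − ΣpΣq = 9205 − 9256 = -51
nΣp² − (Σp)² = 11790 − 10816 = 974; nΣq² − (Σq)² = 8345 − 7921 = 424
r = -51 / √(974 × 424) = -51 / 642.6321 ≈ -0.079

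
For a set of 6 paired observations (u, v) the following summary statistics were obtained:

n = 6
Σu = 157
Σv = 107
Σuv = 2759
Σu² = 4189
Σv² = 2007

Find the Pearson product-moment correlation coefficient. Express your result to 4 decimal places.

r = (nΣuv − ΣuΣv) / √[(nΣu² − (Σu)²)(nΣv² − (Σv)²)]
Numerator: 6×2759 − 157×107 = -245
Denominator: √[(25134 − 24649)(12042 − 11449)] = √[485 × 593] = 536.2882
r = -245 / 536.2882 ≈ -0.4568

-0.4568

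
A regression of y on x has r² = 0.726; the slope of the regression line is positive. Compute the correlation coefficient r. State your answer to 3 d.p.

0.852

|r| = √0.726 = 0.852
The association is positive, so r = 0.852.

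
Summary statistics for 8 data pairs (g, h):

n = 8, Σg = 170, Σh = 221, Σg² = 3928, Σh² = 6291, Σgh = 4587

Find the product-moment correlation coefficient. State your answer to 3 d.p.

-0.451

r = (nΣgh − ΣgΣh) / √[(nΣg² − (Σg)²)(nΣh² − (Σh)²)]
Numerator: 8×4587 − 170×221 = -874
Denominator: √[(31424 − 28900)(50328 − 48841)] = √[2524 × 1487] = 1937.3146
r = -874 / 1937.3146 ≈ -0.451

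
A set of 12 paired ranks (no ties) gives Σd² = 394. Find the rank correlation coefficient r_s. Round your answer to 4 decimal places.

-0.3776

ρ = 1 − 6Σd² / [n(n²−1)] = 1 − 6×394 / (12×143)
  = 1 − 2364/1716 = 1 − 1.37762 ≈ -0.3776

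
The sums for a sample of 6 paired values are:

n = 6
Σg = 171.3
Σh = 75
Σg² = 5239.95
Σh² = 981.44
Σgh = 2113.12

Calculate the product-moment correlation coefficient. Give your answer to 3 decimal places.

-0.227

r = (nΣgh − ΣgΣh) / √[(nΣg² − (Σg)²)(nΣh² − (Σh)²)]
Numerator: 6×2113.12 − 171.3×75 = -168.78
Denominator: √[(31439.7 − 29343.69)(5888.64 − 5625)] = √[2096.01 × 263.64] = 743.3654
r = -168.78 / 743.3654 ≈ -0.227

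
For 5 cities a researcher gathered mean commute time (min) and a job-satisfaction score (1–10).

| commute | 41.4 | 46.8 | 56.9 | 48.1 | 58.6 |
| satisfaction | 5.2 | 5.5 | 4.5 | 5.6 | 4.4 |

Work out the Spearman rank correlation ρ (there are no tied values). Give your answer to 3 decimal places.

Rank commute: 1, 2, 4, 3, 5
Rank satisfaction: 3, 4, 2, 5, 1
d = rank(commute) − rank(satisfaction): -2, -2, 2, -2, 4; Σd² = 32
ρ = 1 − 6Σd² / [n(n²−1)] = 1 − 6×32 / (5×24) = 1 − 192/120 ≈ -0.600

-0.600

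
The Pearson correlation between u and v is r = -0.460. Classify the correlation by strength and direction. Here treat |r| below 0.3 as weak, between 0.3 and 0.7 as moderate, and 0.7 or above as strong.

moderate negative

r = -0.460 < 0 so the relationship is negative.
|r| = 0.460, which falls in the moderate range.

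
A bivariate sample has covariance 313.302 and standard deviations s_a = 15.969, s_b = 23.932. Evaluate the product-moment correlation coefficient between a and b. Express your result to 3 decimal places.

r = Cov(a,b) / (s_a · s_b) = 313.302 / (15.969 × 23.932)
  = 313.302 / 382.1701 ≈ 0.820

0.820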